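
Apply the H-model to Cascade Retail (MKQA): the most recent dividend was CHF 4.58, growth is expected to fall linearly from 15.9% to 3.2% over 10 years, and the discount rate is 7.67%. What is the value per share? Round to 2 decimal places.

CHF 170.80

H-model: P₀ = D₀[(1+g_L) + H(g_S−g_L)]/(r−g_L), with H = 10/2 = 5.
P₀ = 4.58 × [(1+0.032) + 5×(0.159−0.032)] / (0.0767−0.032)
   = 4.58 × 1.6670 / 0.0447 = 170.8022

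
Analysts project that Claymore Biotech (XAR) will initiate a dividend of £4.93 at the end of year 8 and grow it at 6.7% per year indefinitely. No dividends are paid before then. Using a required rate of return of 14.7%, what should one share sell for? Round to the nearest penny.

£23.59

Deferred-dividend DDM. At t=7 the remaining stream is a growing perpetuity with first payment D_8 = 4.93.
V_7 = D_8/(r−g) = 4.93/(0.147−0.067) = 61.6250
P₀ = V_7/(1+r)^7 = 61.6250/(1+0.147)^7 = 23.5946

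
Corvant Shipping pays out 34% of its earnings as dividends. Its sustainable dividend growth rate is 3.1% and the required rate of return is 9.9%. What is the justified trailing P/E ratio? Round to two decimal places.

Justified trailing P/E = b(1+g)/(r−g) = 0.34×(1+0.031)/(0.099−0.031) = 5.1550

5.16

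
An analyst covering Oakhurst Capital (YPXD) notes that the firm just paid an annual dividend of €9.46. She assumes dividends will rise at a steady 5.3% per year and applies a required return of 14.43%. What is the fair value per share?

€109.11

Gordon growth model: P₀ = D₁/(r − g). D₁ = 9.46 × (1 + 0.053) = 9.9614.
P₀ = 9.9614 / (0.1443 − 0.053) = 9.9614 / 0.0913 = 109.1060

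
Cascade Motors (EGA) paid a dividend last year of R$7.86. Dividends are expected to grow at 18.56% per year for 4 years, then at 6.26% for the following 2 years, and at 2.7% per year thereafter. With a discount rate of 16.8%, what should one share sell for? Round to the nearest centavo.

Three-stage DDM. Project D₁…D_6; terminal Gordon value at t=6 with g = 0.027; discount at r = 0.168.
D_1 = 9.3188
D_2 = 11.0484
D_3 = 13.0990
D_4 = 15.5301
D_5 = 16.5023
D_6 = 17.5354
TV_6 = 18.0088/(0.168−0.027) = 127.7222
P₀ = Σ Dₜ/(1+r)ᵗ + TV_6/(1+r)^6 = 97.4452

R$97.45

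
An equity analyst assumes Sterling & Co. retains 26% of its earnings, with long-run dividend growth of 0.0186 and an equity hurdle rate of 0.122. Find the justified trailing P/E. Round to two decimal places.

7.29

Payout ratio b = 1 − 0.26 = 0.74.
Justified trailing P/E = b(1+g)/(r−g) = 0.74×(1+0.0186)/(0.122−0.0186) = 7.2898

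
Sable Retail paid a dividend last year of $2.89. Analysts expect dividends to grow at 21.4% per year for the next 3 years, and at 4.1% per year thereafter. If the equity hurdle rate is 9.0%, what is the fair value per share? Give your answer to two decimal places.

$95.62

Two-stage DDM. Project D₁…D_3 at 0.214, terminal growth 0.041, discount at r = 0.09.
D_1 = 3.5085
D_2 = 4.2593
D_3 = 5.1708
Terminal value at t=3: TV = D_4/(r−g) = 5.3828/(0.09−0.041) = 109.8521
P₀ = 3.5085/(1+0.09)^1 + 4.2593/(1+0.09)^2 + 5.1708/(1+0.09)^3 + 109.8521/(1+0.09)^3 = 95.6225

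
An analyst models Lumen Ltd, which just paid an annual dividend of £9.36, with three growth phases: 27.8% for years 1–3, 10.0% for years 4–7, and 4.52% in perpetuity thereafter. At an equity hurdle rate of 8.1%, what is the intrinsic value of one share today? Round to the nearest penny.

Three-stage DDM. Project D₁…D_7; terminal Gordon value at t=7 with g = 0.0452; discount at r = 0.081.
D_1 = 11.9621
D_2 = 15.2875
D_3 = 19.5375
D_4 = 21.4912
D_5 = 23.6403
D_6 = 26.0044
D_7 = 28.6048
TV_7 = 29.8978/(0.081−0.0452) = 835.1328
P₀ = Σ Dₜ/(1+r)ᵗ + TV_7/(1+r)^7 = 588.3924

£588.39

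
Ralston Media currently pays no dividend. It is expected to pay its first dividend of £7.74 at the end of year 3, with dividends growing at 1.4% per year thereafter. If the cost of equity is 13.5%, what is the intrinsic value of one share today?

Deferred-dividend DDM. At t=2 the remaining stream is a growing perpetuity with first payment D_3 = 7.74.
V_2 = D_3/(r−g) = 7.74/(0.135−0.014) = 63.9669
P₀ = V_2/(1+r)^2 = 63.9669/(1+0.135)^2 = 49.6551

£49.66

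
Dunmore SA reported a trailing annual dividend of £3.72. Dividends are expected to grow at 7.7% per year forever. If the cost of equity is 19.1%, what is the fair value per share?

Gordon growth model: P₀ = D₁/(r − g). D₁ = 3.72 × (1 + 0.077) = 4.0064.
P₀ = 4.0064 / (0.191 − 0.077) = 4.0064 / 0.114 = 35.1442

£35.14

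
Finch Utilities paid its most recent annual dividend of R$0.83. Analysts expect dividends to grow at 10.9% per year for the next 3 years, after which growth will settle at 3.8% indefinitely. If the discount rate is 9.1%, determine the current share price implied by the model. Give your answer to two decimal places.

R$19.65

Two-stage DDM. Project D₁…D_3 at 0.109, terminal growth 0.038, discount at r = 0.091.
D_1 = 0.9205
D_2 = 1.0208
D_3 = 1.1321
Terminal value at t=3: TV = D_4/(r−g) = 1.1751/(0.091−0.038) = 22.1715
P₀ = 0.9205/(1+0.091)^1 + 1.0208/(1+0.091)^2 + 1.1321/(1+0.091)^3 + 22.1715/(1+0.091)^3 = 19.6465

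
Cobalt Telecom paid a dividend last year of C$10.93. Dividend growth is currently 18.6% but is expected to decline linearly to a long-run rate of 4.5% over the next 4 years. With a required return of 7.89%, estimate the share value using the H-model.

C$427.85

H-model: P₀ = D₀[(1+g_L) + H(g_S−g_L)]/(r−g_L), with H = 4/2 = 2.
P₀ = 10.93 × [(1+0.045) + 2×(0.186−0.045)] / (0.0789−0.045)
   = 10.93 × 1.3270 / 0.0339 = 427.8499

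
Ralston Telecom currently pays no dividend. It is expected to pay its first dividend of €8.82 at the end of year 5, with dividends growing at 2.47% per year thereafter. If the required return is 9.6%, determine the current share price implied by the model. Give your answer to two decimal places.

Deferred-dividend DDM. At t=4 the remaining stream is a growing perpetuity with first payment D_5 = 8.82.
V_4 = D_5/(r−g) = 8.82/(0.096−0.0247) = 123.7027
P₀ = V_4/(1+r)^4 = 123.7027/(1+0.096)^4 = 85.7308

€85.73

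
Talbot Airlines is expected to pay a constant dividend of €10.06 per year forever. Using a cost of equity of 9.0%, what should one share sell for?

€111.78

Zero-growth DDM (perpetuity): P₀ = D/r = 10.06 / 0.09 = 111.7778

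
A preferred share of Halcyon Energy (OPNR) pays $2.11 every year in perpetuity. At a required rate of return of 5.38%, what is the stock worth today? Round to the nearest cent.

$39.22

Zero-growth DDM (perpetuity): P₀ = D/r = 2.11 / 0.0538 = 39.2193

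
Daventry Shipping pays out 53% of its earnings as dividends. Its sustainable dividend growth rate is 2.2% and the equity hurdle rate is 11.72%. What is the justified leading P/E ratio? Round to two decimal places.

5.57

Justified leading P/E = b/(r−g) = 0.53/(0.1172−0.022) = 5.5672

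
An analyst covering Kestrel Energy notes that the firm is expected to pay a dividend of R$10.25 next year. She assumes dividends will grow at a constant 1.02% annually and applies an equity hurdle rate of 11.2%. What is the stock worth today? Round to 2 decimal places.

Gordon growth model: P₀ = D₁/(r − g), with D₁ = 10.25 given directly.
P₀ = 10.2500 / (0.112 − 0.0102) = 10.2500 / 0.1018 = 100.6876

R$100.69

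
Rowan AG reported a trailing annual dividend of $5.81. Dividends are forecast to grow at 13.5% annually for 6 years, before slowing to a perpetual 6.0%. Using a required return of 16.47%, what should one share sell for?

$82.25

Two-stage DDM. Project D₁…D_6 at 0.135, terminal growth 0.06, discount at r = 0.1647.
D_1 = 6.5943
D_2 = 7.4846
D_3 = 8.4950
D_4 = 9.6418
D_5 = 10.9435
D_6 = 12.4208
Terminal value at t=6: TV = D_7/(r−g) = 13.1661/(0.1647−0.06) = 125.7507
P₀ = 6.5943/(1+0.1647)^1 + 7.4846/(1+0.1647)^2 + 8.4950/(1+0.1647)^3 + 9.6418/(1+0.1647)^4 + 10.9435/(1+0.1647)^5 + 12.4208/(1+0.1647)^6 + 125.7507/(1+0.1647)^6 = 82.2539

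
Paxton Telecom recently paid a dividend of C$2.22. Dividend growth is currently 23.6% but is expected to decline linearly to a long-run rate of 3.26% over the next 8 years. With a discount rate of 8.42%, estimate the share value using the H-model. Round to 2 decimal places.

C$79.43

H-model: P₀ = D₀[(1+g_L) + H(g_S−g_L)]/(r−g_L), with H = 8/2 = 4.
P₀ = 2.22 × [(1+0.0326) + 4×(0.236−0.0326)] / (0.0842−0.0326)
   = 2.22 × 1.8462 / 0.0516 = 79.4295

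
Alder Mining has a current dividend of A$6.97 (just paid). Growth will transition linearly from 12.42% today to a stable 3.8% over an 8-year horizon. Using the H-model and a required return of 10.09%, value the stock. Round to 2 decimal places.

H-model: P₀ = D₀[(1+g_L) + H(g_S−g_L)]/(r−g_L), with H = 8/2 = 4.
P₀ = 6.97 × [(1+0.038) + 4×(0.1242−0.038)] / (0.1009−0.038)
   = 6.97 × 1.3828 / 0.0629 = 153.2292

A$153.23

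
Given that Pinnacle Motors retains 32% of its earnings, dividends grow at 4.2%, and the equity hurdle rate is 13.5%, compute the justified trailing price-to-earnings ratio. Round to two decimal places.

7.62

Payout ratio b = 1 − 0.32 = 0.68.
Justified trailing P/E = b(1+g)/(r−g) = 0.68×(1+0.042)/(0.135−0.042) = 7.6189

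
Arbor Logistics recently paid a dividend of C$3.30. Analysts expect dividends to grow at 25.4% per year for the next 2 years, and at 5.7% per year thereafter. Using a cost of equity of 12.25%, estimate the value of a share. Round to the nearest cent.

C$74.27

Two-stage DDM. Project D₁…D_2 at 0.254, terminal growth 0.057, discount at r = 0.1225.
D_1 = 4.1382
D_2 = 5.1893
Terminal value at t=2: TV = D_3/(r−g) = 5.4851/(0.1225−0.057) = 83.7419
P₀ = 4.1382/(1+0.1225)^1 + 5.1893/(1+0.1225)^2 + 83.7419/(1+0.1225)^2 = 74.2665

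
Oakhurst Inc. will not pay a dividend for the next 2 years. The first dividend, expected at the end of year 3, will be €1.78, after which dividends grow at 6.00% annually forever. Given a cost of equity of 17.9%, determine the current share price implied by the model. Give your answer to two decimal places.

€10.76

Deferred-dividend DDM. At t=2 the remaining stream is a growing perpetuity with first payment D_3 = 1.78.
V_2 = D_3/(r−g) = 1.78/(0.179−0.06) = 14.9580
P₀ = V_2/(1+r)^2 = 14.9580/(1+0.179)^2 = 10.7608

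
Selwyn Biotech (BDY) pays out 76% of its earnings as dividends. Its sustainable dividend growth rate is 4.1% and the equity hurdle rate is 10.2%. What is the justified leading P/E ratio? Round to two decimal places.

12.46

Justified leading P/E = b/(r−g) = 0.76/(0.102−0.041) = 12.4590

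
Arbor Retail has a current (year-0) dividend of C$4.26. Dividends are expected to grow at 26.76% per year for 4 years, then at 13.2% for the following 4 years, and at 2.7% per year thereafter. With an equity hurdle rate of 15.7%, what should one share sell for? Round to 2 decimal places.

Three-stage DDM. Project D₁…D_8; terminal Gordon value at t=8 with g = 0.027; discount at r = 0.157.
D_1 = 5.4000
D_2 = 6.8450
D_3 = 8.6767
D_4 = 10.9986
D_5 = 12.4504
D_6 = 14.0939
D_7 = 15.9543
D_8 = 18.0603
TV_8 = 18.5479/(0.157−0.027) = 142.6761
P₀ = Σ Dₜ/(1+r)ᵗ + TV_8/(1+r)^8 = 89.2042

C$89.20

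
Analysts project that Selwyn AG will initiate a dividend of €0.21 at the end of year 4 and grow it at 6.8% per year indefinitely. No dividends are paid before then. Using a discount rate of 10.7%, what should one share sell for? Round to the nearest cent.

Deferred-dividend DDM. At t=3 the remaining stream is a growing perpetuity with first payment D_4 = 0.21.
V_3 = D_4/(r−g) = 0.21/(0.107−0.068) = 5.3846
P₀ = V_3/(1+r)^3 = 5.3846/(1+0.107)^3 = 3.9693

€3.97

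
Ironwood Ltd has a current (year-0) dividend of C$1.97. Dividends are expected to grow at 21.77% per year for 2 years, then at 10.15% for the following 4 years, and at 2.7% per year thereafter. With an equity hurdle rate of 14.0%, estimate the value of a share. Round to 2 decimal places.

Three-stage DDM. Project D₁…D_6; terminal Gordon value at t=6 with g = 0.027; discount at r = 0.14.
D_1 = 2.3989
D_2 = 2.9211
D_3 = 3.2176
D_4 = 3.5442
D_5 = 3.9039
D_6 = 4.3002
TV_6 = 4.4163/(0.14−0.027) = 39.0820
P₀ = Σ Dₜ/(1+r)ᵗ + TV_6/(1+r)^6 = 30.4141

C$30.41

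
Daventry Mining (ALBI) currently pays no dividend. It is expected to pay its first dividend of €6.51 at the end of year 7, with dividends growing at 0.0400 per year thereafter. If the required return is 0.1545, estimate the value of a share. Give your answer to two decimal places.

Deferred-dividend DDM. At t=6 the remaining stream is a growing perpetuity with first payment D_7 = 6.51.
V_6 = D_7/(r−g) = 6.51/(0.1545−0.04) = 56.8559
P₀ = V_6/(1+r)^6 = 56.8559/(1+0.1545)^6 = 24.0111

€24.01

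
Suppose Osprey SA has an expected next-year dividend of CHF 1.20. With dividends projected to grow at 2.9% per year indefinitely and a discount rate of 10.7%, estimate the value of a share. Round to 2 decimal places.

Gordon growth model: P₀ = D₁/(r − g), with D₁ = 1.20 given directly.
P₀ = 1.2000 / (0.107 − 0.029) = 1.2000 / 0.078 = 15.3846

CHF 15.38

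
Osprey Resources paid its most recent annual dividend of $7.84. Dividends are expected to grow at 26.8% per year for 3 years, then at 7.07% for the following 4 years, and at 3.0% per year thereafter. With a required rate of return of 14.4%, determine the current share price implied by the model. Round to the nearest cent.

$139.29

Three-stage DDM. Project D₁…D_7; terminal Gordon value at t=7 with g = 0.03; discount at r = 0.144.
D_1 = 9.9411
D_2 = 12.6053
D_3 = 15.9836
D_4 = 17.1136
D_5 = 18.3235
D_6 = 19.6190
D_7 = 21.0061
TV_7 = 21.6363/(0.144−0.03) = 189.7918
P₀ = Σ Dₜ/(1+r)ᵗ + TV_7/(1+r)^7 = 139.2949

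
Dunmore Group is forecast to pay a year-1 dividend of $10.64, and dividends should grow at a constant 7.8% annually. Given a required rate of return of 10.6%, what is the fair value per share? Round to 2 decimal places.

Gordon growth model: P₀ = D₁/(r − g), with D₁ = 10.64 given directly.
P₀ = 10.6400 / (0.106 − 0.078) = 10.6400 / 0.028 = 380.0000

$380.00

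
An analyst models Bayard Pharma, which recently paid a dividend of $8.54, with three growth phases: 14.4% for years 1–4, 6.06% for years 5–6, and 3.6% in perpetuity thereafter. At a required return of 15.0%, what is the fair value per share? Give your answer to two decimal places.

$113.19

Three-stage DDM. Project D₁…D_6; terminal Gordon value at t=6 with g = 0.036; discount at r = 0.15.
D_1 = 9.7698
D_2 = 11.1766
D_3 = 12.7860
D_4 = 14.6272
D_5 = 15.5136
D_6 = 16.4538
TV_6 = 17.0461/(0.15−0.036) = 149.5272
P₀ = Σ Dₜ/(1+r)ᵗ + TV_6/(1+r)^6 = 113.1879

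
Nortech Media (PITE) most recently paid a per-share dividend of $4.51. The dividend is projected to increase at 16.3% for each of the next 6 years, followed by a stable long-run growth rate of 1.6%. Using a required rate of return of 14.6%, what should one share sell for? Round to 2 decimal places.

Two-stage DDM. Project D₁…D_6 at 0.163, terminal growth 0.016, discount at r = 0.146.
D_1 = 5.2451
D_2 = 6.1001
D_3 = 7.0944
D_4 = 8.2508
D_5 = 9.5957
D_6 = 11.1598
Terminal value at t=6: TV = D_7/(r−g) = 11.3383/(0.146−0.016) = 87.2178
P₀ = 5.2451/(1+0.146)^1 + 6.1001/(1+0.146)^2 + 7.0944/(1+0.146)^3 + 8.2508/(1+0.146)^4 + 9.5957/(1+0.146)^5 + 11.1598/(1+0.146)^6 + 87.2178/(1+0.146)^6 = 67.0035

$67.00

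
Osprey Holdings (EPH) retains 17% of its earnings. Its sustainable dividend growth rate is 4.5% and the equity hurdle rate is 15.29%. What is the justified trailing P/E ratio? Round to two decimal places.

8.04

Payout ratio b = 1 − 0.17 = 0.83.
Justified trailing P/E = b(1+g)/(r−g) = 0.83×(1+0.045)/(0.1529−0.045) = 8.0385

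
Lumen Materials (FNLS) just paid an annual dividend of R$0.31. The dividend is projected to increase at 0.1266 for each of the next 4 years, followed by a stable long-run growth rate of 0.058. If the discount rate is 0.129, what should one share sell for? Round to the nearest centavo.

Two-stage DDM. Project D₁…D_4 at 0.1266, terminal growth 0.058, discount at r = 0.129.
D_1 = 0.3492
D_2 = 0.3935
D_3 = 0.4433
D_4 = 0.4994
Terminal value at t=4: TV = D_5/(r−g) = 0.5284/(0.129−0.058) = 7.4416
P₀ = 0.3492/(1+0.129)^1 + 0.3935/(1+0.129)^2 + 0.4433/(1+0.129)^3 + 0.4994/(1+0.129)^4 + 7.4416/(1+0.129)^4 = 5.8137

R$5.81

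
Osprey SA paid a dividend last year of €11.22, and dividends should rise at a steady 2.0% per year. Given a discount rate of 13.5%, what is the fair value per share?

Gordon growth model: P₀ = D₁/(r − g). D₁ = 11.22 × (1 + 0.02) = 11.4444.
P₀ = 11.4444 / (0.135 − 0.02) = 11.4444 / 0.115 = 99.5165

€99.52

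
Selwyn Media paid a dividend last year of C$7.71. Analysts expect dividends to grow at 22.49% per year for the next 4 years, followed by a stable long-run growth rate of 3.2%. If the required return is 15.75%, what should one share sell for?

C$115.11

Two-stage DDM. Project D₁…D_4 at 0.2249, terminal growth 0.032, discount at r = 0.1575.
D_1 = 9.4440
D_2 = 11.5679
D_3 = 14.1696
D_4 = 17.3563
Terminal value at t=4: TV = D_5/(r−g) = 17.9117/(0.1575−0.032) = 142.7226
P₀ = 9.4440/(1+0.1575)^1 + 11.5679/(1+0.1575)^2 + 14.1696/(1+0.1575)^3 + 17.3563/(1+0.1575)^4 + 142.7226/(1+0.1575)^4 = 115.1062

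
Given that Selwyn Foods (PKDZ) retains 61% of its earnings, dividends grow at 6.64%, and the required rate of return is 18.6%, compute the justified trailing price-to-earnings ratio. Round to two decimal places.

3.48

Payout ratio b = 1 − 0.61 = 0.39.
Justified trailing P/E = b(1+g)/(r−g) = 0.39×(1+0.0664)/(0.186−0.0664) = 3.4774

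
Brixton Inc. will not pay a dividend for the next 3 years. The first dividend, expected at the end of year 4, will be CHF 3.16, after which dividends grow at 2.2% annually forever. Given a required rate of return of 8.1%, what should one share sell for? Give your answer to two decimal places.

Deferred-dividend DDM. At t=3 the remaining stream is a growing perpetuity with first payment D_4 = 3.16.
V_3 = D_4/(r−g) = 3.16/(0.081−0.022) = 53.5593
P₀ = V_3/(1+r)^3 = 53.5593/(1+0.081)^3 = 42.3992

CHF 42.40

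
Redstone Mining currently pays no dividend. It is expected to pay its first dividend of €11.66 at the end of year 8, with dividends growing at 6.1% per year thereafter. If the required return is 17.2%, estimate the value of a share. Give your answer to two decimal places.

€34.58

Deferred-dividend DDM. At t=7 the remaining stream is a growing perpetuity with first payment D_8 = 11.66.
V_7 = D_8/(r−g) = 11.66/(0.172−0.061) = 105.0450
P₀ = V_7/(1+r)^7 = 105.0450/(1+0.172)^7 = 34.5846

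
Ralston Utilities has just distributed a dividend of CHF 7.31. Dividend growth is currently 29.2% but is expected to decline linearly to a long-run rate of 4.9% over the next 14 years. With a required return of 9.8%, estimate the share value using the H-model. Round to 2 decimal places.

H-model: P₀ = D₀[(1+g_L) + H(g_S−g_L)]/(r−g_L), with H = 14/2 = 7.
P₀ = 7.31 × [(1+0.049) + 7×(0.292−0.049)] / (0.098−0.049)
   = 7.31 × 2.7500 / 0.049 = 410.2551

CHF 410.26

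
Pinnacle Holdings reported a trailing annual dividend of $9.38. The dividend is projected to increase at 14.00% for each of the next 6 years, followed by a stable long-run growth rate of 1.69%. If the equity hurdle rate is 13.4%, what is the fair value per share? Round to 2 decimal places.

$141.41

Two-stage DDM. Project D₁…D_6 at 0.14, terminal growth 0.0169, discount at r = 0.134.
D_1 = 10.6932
D_2 = 12.1902
D_3 = 13.8969
D_4 = 15.8424
D_5 = 18.0604
D_6 = 20.5888
Terminal value at t=6: TV = D_7/(r−g) = 20.9368/(0.134−0.0169) = 178.7941
P₀ = 10.6932/(1+0.134)^1 + 12.1902/(1+0.134)^2 + 13.8969/(1+0.134)^3 + 15.8424/(1+0.134)^4 + 18.0604/(1+0.134)^5 + 20.5888/(1+0.134)^6 + 178.7941/(1+0.134)^6 = 141.4080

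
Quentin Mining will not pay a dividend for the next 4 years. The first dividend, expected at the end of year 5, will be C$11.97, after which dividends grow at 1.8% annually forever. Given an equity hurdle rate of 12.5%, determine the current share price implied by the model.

C$69.84

Deferred-dividend DDM. At t=4 the remaining stream is a growing perpetuity with first payment D_5 = 11.97.
V_4 = D_5/(r−g) = 11.97/(0.125−0.018) = 111.8692
P₀ = V_4/(1+r)^4 = 111.8692/(1+0.125)^4 = 69.8394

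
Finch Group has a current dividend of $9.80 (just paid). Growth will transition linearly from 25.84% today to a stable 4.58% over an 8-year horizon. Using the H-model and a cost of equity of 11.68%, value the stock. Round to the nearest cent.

$261.73

H-model: P₀ = D₀[(1+g_L) + H(g_S−g_L)]/(r−g_L), with H = 8/2 = 4.
P₀ = 9.80 × [(1+0.0458) + 4×(0.2584−0.0458)] / (0.1168−0.0458)
   = 9.80 × 1.8962 / 0.071 = 261.7290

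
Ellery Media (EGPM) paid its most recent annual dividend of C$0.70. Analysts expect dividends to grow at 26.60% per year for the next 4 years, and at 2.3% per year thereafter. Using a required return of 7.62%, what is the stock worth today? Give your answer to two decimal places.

C$30.05

Two-stage DDM. Project D₁…D_4 at 0.266, terminal growth 0.023, discount at r = 0.0762.
D_1 = 0.8862
D_2 = 1.1219
D_3 = 1.4204
D_4 = 1.7982
Terminal value at t=4: TV = D_5/(r−g) = 1.8395/(0.0762−0.023) = 34.5778
P₀ = 0.8862/(1+0.0762)^1 + 1.1219/(1+0.0762)^2 + 1.4204/(1+0.0762)^3 + 1.7982/(1+0.0762)^4 + 34.5778/(1+0.0762)^4 = 30.0487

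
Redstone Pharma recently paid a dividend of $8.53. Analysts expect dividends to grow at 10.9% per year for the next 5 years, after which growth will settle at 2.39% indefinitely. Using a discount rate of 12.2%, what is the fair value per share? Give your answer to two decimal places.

$125.18

Two-stage DDM. Project D₁…D_5 at 0.109, terminal growth 0.0239, discount at r = 0.122.
D_1 = 9.4598
D_2 = 10.4909
D_3 = 11.6344
D_4 = 12.9025
D_5 = 14.3089
Terminal value at t=5: TV = D_6/(r−g) = 14.6509/(0.122−0.0239) = 149.3466
P₀ = 9.4598/(1+0.122)^1 + 10.4909/(1+0.122)^2 + 11.6344/(1+0.122)^3 + 12.9025/(1+0.122)^4 + 14.3089/(1+0.122)^5 + 149.3466/(1+0.122)^5 = 125.1809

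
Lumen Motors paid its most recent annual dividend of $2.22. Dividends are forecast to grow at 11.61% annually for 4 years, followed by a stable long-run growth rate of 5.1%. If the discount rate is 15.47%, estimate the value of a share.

$27.80

Two-stage DDM. Project D₁…D_4 at 0.1161, terminal growth 0.051, discount at r = 0.1547.
D_1 = 2.4777
D_2 = 2.7654
D_3 = 3.0865
D_4 = 3.4448
Terminal value at t=4: TV = D_5/(r−g) = 3.6205/(0.1547−0.051) = 34.9132
P₀ = 2.4777/(1+0.1547)^1 + 2.7654/(1+0.1547)^2 + 3.0865/(1+0.1547)^3 + 3.4448/(1+0.1547)^4 + 34.9132/(1+0.1547)^4 = 27.8010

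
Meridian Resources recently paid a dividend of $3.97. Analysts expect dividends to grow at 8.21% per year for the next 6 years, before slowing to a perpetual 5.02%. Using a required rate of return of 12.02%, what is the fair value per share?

$69.53

Two-stage DDM. Project D₁…D_6 at 0.0821, terminal growth 0.0502, discount at r = 0.1202.
D_1 = 4.2959
D_2 = 4.6486
D_3 = 5.0303
D_4 = 5.4433
D_5 = 5.8902
D_6 = 6.3737
Terminal value at t=6: TV = D_7/(r−g) = 6.6937/(0.1202−0.0502) = 95.6244
P₀ = 4.2959/(1+0.1202)^1 + 4.6486/(1+0.1202)^2 + 5.0303/(1+0.1202)^3 + 5.4433/(1+0.1202)^4 + 5.8902/(1+0.1202)^5 + 6.3737/(1+0.1202)^6 + 95.6244/(1+0.1202)^6 = 69.5343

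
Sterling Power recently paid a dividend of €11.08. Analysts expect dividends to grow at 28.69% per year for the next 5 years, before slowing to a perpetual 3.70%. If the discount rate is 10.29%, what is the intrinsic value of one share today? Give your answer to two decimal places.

€467.24

Two-stage DDM. Project D₁…D_5 at 0.2869, terminal growth 0.037, discount at r = 0.1029.
D_1 = 14.2589
D_2 = 18.3497
D_3 = 23.6143
D_4 = 30.3892
D_5 = 39.1078
Terminal value at t=5: TV = D_6/(r−g) = 40.5548/(0.1029−0.037) = 615.3995
P₀ = 14.2589/(1+0.1029)^1 + 18.3497/(1+0.1029)^2 + 23.6143/(1+0.1029)^3 + 30.3892/(1+0.1029)^4 + 39.1078/(1+0.1029)^5 + 615.3995/(1+0.1029)^5 = 467.2374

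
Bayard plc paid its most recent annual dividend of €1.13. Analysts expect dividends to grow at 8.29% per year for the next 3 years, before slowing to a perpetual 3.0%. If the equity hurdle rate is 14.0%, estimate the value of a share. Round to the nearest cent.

Two-stage DDM. Project D₁…D_3 at 0.0829, terminal growth 0.03, discount at r = 0.14.
D_1 = 1.2237
D_2 = 1.3251
D_3 = 1.4350
Terminal value at t=3: TV = D_4/(r−g) = 1.4780/(0.14−0.03) = 13.4366
P₀ = 1.2237/(1+0.14)^1 + 1.3251/(1+0.14)^2 + 1.4350/(1+0.14)^3 + 13.4366/(1+0.14)^3 = 12.1309

€12.13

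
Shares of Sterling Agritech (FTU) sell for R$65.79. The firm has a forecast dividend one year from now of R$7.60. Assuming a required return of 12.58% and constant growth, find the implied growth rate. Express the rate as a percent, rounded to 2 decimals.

1.03%

From P₀ = D₁/(r − g), the implied growth is g = r − D₁/P₀.
g = 0.1258 − 7.60/65.79 = 0.1258 − 0.11552 = 0.01028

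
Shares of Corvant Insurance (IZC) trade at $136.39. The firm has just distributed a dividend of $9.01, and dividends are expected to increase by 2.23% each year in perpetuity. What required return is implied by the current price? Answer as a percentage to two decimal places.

Rearranging the constant-growth DDM: r = D₁/P₀ + g.
D₁ = 9.01 × (1 + 0.0223) = 9.2109.
r = 9.2109 / 136.39 + 0.0223 = 0.06753 + 0.0223 = 0.08983

8.98%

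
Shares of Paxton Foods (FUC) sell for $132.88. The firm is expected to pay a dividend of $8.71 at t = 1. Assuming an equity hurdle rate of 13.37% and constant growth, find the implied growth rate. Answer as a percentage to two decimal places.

6.82%

From P₀ = D₁/(r − g), the implied growth is g = r − D₁/P₀.
g = 0.1337 − 8.71/132.88 = 0.1337 − 0.06555 = 0.06815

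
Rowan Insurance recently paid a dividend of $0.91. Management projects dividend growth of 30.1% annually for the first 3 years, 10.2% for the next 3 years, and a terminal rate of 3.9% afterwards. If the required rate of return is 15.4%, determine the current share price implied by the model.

Three-stage DDM. Project D₁…D_6; terminal Gordon value at t=6 with g = 0.039; discount at r = 0.154.
D_1 = 1.1839
D_2 = 1.5403
D_3 = 2.0039
D_4 = 2.2083
D_5 = 2.4335
D_6 = 2.6817
TV_6 = 2.7863/(0.154−0.039) = 24.2290
P₀ = Σ Dₜ/(1+r)ᵗ + TV_6/(1+r)^6 = 17.3151

$17.32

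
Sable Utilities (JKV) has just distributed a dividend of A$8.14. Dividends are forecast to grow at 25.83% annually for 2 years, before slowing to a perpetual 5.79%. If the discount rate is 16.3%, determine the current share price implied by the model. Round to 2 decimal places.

A$114.25

Two-stage DDM. Project D₁…D_2 at 0.2583, terminal growth 0.0579, discount at r = 0.163.
D_1 = 10.2426
D_2 = 12.8882
Terminal value at t=2: TV = D_3/(r−g) = 13.6344/(0.163−0.0579) = 129.7283
P₀ = 10.2426/(1+0.163)^1 + 12.8882/(1+0.163)^2 + 129.7283/(1+0.163)^2 = 114.2482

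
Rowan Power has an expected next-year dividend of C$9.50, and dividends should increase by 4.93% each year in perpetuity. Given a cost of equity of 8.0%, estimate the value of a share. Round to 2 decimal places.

C$309.45

Gordon growth model: P₀ = D₁/(r − g), with D₁ = 9.50 given directly.
P₀ = 9.5000 / (0.08 − 0.0493) = 9.5000 / 0.0307 = 309.4463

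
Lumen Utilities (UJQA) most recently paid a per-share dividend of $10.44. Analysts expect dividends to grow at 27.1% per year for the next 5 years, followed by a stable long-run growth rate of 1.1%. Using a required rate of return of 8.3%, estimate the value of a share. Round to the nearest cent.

Two-stage DDM. Project D₁…D_5 at 0.271, terminal growth 0.011, discount at r = 0.083.
D_1 = 13.2692
D_2 = 16.8652
D_3 = 21.4357
D_4 = 27.2447
D_5 = 34.6281
Terminal value at t=5: TV = D_6/(r−g) = 35.0090/(0.083−0.011) = 486.2358
P₀ = 13.2692/(1+0.083)^1 + 16.8652/(1+0.083)^2 + 21.4357/(1+0.083)^3 + 27.2447/(1+0.083)^4 + 34.6281/(1+0.083)^5 + 486.2358/(1+0.083)^5 = 412.9200

$412.92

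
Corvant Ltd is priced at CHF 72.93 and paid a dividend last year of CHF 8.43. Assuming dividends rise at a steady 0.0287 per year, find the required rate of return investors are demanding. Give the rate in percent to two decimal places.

14.76%

Rearranging the constant-growth DDM: r = D₁/P₀ + g.
D₁ = 8.43 × (1 + 0.0287) = 8.6719.
r = 8.6719 / 72.93 + 0.0287 = 0.11891 + 0.0287 = 0.14761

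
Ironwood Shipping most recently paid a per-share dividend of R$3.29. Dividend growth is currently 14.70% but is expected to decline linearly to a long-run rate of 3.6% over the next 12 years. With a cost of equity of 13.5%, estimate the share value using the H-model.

H-model: P₀ = D₀[(1+g_L) + H(g_S−g_L)]/(r−g_L), with H = 12/2 = 6.
P₀ = 3.29 × [(1+0.036) + 6×(0.147−0.036)] / (0.135−0.036)
   = 3.29 × 1.7020 / 0.099 = 56.5614

R$56.56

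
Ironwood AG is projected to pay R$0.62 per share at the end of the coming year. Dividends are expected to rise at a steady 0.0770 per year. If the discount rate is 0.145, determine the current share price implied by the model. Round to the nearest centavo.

R$9.12

Gordon growth model: P₀ = D₁/(r − g), with D₁ = 0.62 given directly.
P₀ = 0.6200 / (0.145 − 0.077) = 0.6200 / 0.068 = 9.1176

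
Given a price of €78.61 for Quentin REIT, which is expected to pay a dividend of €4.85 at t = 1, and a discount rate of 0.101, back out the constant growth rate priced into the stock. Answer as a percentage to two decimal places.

3.93%

From P₀ = D₁/(r − g), the implied growth is g = r − D₁/P₀.
g = 0.101 − 4.85/78.61 = 0.101 − 0.06170 = 0.03930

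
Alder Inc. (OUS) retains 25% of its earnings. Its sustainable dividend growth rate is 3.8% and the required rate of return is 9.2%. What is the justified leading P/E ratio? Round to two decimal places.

Payout ratio b = 1 − 0.25 = 0.75.
Justified leading P/E = b/(r−g) = 0.75/(0.092−0.038) = 13.8889

13.89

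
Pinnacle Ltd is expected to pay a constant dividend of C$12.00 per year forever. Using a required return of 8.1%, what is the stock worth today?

Zero-growth DDM (perpetuity): P₀ = D/r = 12.00 / 0.081 = 148.1481

C$148.15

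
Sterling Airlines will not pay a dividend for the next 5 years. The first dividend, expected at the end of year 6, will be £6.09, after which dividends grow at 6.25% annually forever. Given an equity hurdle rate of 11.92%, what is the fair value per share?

£61.16

Deferred-dividend DDM. At t=5 the remaining stream is a growing perpetuity with first payment D_6 = 6.09.
V_5 = D_6/(r−g) = 6.09/(0.1192−0.0625) = 107.4074
P₀ = V_5/(1+r)^5 = 107.4074/(1+0.1192)^5 = 61.1640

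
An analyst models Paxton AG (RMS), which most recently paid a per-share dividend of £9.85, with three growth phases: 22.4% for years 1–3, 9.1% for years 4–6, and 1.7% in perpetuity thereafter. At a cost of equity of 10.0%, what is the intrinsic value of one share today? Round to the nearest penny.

£239.01

Three-stage DDM. Project D₁…D_6; terminal Gordon value at t=6 with g = 0.017; discount at r = 0.1.
D_1 = 12.0564
D_2 = 14.7570
D_3 = 18.0626
D_4 = 19.7063
D_5 = 21.4996
D_6 = 23.4560
TV_6 = 23.8548/(0.1−0.017) = 287.4072
P₀ = Σ Dₜ/(1+r)ᵗ + TV_6/(1+r)^6 = 239.0104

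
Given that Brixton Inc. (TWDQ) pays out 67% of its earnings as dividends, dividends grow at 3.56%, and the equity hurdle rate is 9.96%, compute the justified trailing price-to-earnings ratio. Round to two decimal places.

Justified trailing P/E = b(1+g)/(r−g) = 0.67×(1+0.0356)/(0.0996−0.0356) = 10.8414

10.84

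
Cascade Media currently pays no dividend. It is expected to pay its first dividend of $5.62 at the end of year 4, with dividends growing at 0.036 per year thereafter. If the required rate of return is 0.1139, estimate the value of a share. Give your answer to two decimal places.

Deferred-dividend DDM. At t=3 the remaining stream is a growing perpetuity with first payment D_4 = 5.62.
V_3 = D_4/(r−g) = 5.62/(0.1139−0.036) = 72.1438
P₀ = V_3/(1+r)^3 = 72.1438/(1+0.1139)^3 = 52.1988

$52.20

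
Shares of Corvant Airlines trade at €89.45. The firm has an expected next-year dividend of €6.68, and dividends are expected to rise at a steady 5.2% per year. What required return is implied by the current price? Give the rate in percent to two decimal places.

12.67%

Rearranging the constant-growth DDM: r = D₁/P₀ + g.
r = 6.6800 / 89.45 + 0.052 = 0.07468 + 0.052 = 0.12668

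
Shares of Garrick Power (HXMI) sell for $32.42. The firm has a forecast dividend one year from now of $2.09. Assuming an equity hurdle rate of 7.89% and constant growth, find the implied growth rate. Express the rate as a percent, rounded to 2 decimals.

1.44%

From P₀ = D₁/(r − g), the implied growth is g = r − D₁/P₀.
g = 0.0789 − 2.09/32.42 = 0.0789 − 0.06447 = 0.01443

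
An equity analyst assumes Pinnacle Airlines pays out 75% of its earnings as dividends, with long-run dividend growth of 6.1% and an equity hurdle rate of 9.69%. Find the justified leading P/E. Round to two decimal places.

20.89

Justified leading P/E = b/(r−g) = 0.75/(0.0969−0.061) = 20.8914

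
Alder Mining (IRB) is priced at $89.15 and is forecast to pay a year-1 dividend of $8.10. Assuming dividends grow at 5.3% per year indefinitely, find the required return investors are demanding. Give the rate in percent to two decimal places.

14.39%

Rearranging the constant-growth DDM: r = D₁/P₀ + g.
r = 8.1000 / 89.15 + 0.053 = 0.09086 + 0.053 = 0.14386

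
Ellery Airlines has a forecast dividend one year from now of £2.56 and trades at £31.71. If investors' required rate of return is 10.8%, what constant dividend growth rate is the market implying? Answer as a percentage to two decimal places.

From P₀ = D₁/(r − g), the implied growth is g = r − D₁/P₀.
g = 0.108 − 2.56/31.71 = 0.108 − 0.08073 = 0.02727

2.73%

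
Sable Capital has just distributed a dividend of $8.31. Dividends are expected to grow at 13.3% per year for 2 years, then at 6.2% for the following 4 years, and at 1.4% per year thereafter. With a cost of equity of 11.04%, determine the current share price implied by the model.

$124.27

Three-stage DDM. Project D₁…D_6; terminal Gordon value at t=6 with g = 0.014; discount at r = 0.1104.
D_1 = 9.4152
D_2 = 10.6675
D_3 = 11.3288
D_4 = 12.0312
D_5 = 12.7772
D_6 = 13.5693
TV_6 = 13.7593/(0.1104−0.014) = 142.7315
P₀ = Σ Dₜ/(1+r)ᵗ + TV_6/(1+r)^6 = 124.2727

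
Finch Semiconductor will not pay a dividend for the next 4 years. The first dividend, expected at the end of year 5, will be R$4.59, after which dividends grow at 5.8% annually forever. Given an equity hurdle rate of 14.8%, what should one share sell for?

R$29.36

Deferred-dividend DDM. At t=4 the remaining stream is a growing perpetuity with first payment D_5 = 4.59.
V_4 = D_5/(r−g) = 4.59/(0.148−0.058) = 51.0000
P₀ = V_4/(1+r)^4 = 51.0000/(1+0.148)^4 = 29.3631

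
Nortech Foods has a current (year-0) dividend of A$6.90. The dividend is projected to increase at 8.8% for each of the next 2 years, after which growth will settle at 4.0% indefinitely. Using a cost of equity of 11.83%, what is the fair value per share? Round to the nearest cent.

A$99.99

Two-stage DDM. Project D₁…D_2 at 0.088, terminal growth 0.04, discount at r = 0.1183.
D_1 = 7.5072
D_2 = 8.1678
Terminal value at t=2: TV = D_3/(r−g) = 8.4945/(0.1183−0.04) = 108.4872
P₀ = 7.5072/(1+0.1183)^1 + 8.1678/(1+0.1183)^2 + 108.4872/(1+0.1183)^2 = 99.9927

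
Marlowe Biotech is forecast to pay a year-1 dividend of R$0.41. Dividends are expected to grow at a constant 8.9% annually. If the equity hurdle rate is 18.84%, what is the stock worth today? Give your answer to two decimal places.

Gordon growth model: P₀ = D₁/(r − g), with D₁ = 0.41 given directly.
P₀ = 0.4100 / (0.1884 − 0.089) = 0.4100 / 0.0994 = 4.1247

R$4.12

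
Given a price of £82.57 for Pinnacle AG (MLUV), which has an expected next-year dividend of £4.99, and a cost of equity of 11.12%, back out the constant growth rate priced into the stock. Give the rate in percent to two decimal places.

From P₀ = D₁/(r − g), the implied growth is g = r − D₁/P₀.
g = 0.1112 − 4.99/82.57 = 0.1112 − 0.06043 = 0.05077

5.08%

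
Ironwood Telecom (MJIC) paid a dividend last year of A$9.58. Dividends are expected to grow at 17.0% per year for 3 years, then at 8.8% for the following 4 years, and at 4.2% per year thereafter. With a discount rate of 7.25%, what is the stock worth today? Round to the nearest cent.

Three-stage DDM. Project D₁…D_7; terminal Gordon value at t=7 with g = 0.042; discount at r = 0.0725.
D_1 = 11.2086
D_2 = 13.1141
D_3 = 15.3435
D_4 = 16.6937
D_5 = 18.1627
D_6 = 19.7610
D_7 = 21.5000
TV_7 = 22.4030/(0.0725−0.042) = 734.5250
P₀ = Σ Dₜ/(1+r)ᵗ + TV_7/(1+r)^7 = 535.8762

A$535.88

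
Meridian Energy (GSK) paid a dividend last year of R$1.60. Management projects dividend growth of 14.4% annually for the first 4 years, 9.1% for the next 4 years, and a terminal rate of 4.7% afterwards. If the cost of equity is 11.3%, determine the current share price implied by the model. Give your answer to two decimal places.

Three-stage DDM. Project D₁…D_8; terminal Gordon value at t=8 with g = 0.047; discount at r = 0.113.
D_1 = 1.8304
D_2 = 2.0940
D_3 = 2.3955
D_4 = 2.7405
D_5 = 2.9898
D_6 = 3.2619
D_7 = 3.5588
D_8 = 3.8826
TV_8 = 4.0651/(0.113−0.047) = 61.5922
P₀ = Σ Dₜ/(1+r)ᵗ + TV_8/(1+r)^8 = 39.8111

R$39.81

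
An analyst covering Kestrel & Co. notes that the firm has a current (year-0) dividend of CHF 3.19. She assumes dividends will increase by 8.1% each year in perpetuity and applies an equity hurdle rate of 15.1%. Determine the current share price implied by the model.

CHF 49.26

Gordon growth model: P₀ = D₁/(r − g). D₁ = 3.19 × (1 + 0.081) = 3.4484.
P₀ = 3.4484 / (0.151 − 0.081) = 3.4484 / 0.07 = 49.2627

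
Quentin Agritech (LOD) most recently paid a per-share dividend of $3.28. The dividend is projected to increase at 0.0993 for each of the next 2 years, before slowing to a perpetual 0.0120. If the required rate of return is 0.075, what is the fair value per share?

Two-stage DDM. Project D₁…D_2 at 0.0993, terminal growth 0.012, discount at r = 0.075.
D_1 = 3.6057
D_2 = 3.9638
Terminal value at t=2: TV = D_3/(r−g) = 4.0113/(0.075−0.012) = 63.6717
P₀ = 3.6057/(1+0.075)^1 + 3.9638/(1+0.075)^2 + 63.6717/(1+0.075)^2 = 61.8813

$61.88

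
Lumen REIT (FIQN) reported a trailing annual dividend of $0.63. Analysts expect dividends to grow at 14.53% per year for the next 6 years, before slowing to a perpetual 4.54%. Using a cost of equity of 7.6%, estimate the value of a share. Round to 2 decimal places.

$36.03

Two-stage DDM. Project D₁…D_6 at 0.1453, terminal growth 0.0454, discount at r = 0.076.
D_1 = 0.7215
D_2 = 0.8264
D_3 = 0.9465
D_4 = 1.0840
D_5 = 1.2415
D_6 = 1.4219
Terminal value at t=6: TV = D_7/(r−g) = 1.4864/(0.076−0.0454) = 48.5755
P₀ = 0.7215/(1+0.076)^1 + 0.8264/(1+0.076)^2 + 0.9465/(1+0.076)^3 + 1.0840/(1+0.076)^4 + 1.2415/(1+0.076)^5 + 1.4219/(1+0.076)^6 + 48.5755/(1+0.076)^6 = 36.0296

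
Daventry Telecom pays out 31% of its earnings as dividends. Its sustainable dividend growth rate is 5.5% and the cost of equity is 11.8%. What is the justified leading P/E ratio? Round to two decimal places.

4.92

Justified leading P/E = b/(r−g) = 0.31/(0.118−0.055) = 4.9206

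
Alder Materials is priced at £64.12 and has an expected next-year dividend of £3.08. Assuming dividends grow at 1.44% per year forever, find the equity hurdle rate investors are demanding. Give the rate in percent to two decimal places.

Rearranging the constant-growth DDM: r = D₁/P₀ + g.
r = 3.0800 / 64.12 + 0.0144 = 0.04803 + 0.0144 = 0.06243

6.24%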